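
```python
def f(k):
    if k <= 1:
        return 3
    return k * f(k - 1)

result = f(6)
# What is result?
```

f(6) = 6 * 5 * 4 * 3 * 2 * 3 = 2160

Answer: 2160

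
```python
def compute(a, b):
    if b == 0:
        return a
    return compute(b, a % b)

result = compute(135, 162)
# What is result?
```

compute(135, 162) -> compute(162, 135) -> compute(135, 27) -> compute(27, 0) -> 27

Answer: 27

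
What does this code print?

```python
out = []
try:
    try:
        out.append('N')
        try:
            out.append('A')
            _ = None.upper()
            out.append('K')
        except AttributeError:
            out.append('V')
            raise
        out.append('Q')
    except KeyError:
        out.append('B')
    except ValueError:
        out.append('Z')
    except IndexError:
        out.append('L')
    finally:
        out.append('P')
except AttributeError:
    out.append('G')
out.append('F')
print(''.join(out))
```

Execution trace: 'N' (try body) → 'A' (inner try body) → 'V' (inner except AttributeError) → 'P' (finally) → 'G' (outer except AttributeError) → 'F' (after the try/except). Output: NAVPGF

Answer: NAVPGF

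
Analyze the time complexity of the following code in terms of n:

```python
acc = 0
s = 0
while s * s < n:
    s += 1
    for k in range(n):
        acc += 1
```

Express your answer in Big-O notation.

Each loop level contributes: √n × n. Multiplying the contributions gives O(n√n).

Answer: O(n√n)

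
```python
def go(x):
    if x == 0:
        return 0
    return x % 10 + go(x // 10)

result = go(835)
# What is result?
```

Sum of digits of 835: 5 + 3 + 8 = 16

Answer: 16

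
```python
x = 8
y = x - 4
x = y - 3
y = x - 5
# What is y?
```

Trace:
`x = 8` → x = 8
`y = x - 4` → y = 4
`x = y - 3` → x = 1
`y = x - 5` → y = -4
So y = -4

Answer: -4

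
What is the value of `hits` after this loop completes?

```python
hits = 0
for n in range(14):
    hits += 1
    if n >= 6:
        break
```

Loop breaks when n reaches 6, hits is 7
`hits` takes the values: 0 → 1 → 2 → 3 → 4 → 5 → 6 → 7

Answer: 7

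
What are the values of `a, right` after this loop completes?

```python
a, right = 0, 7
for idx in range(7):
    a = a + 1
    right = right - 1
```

a goes 0→7, right goes 7→0
`a, right` takes the values: (0, 7) → (1, 7) → (1, 6) → (2, 6) → (2, 5) → (3, 5) → (3, 4) → (4, 4) → (4, 3) → (5, 3) → (5, 2) → (6, 2) → (6, 1) → (7, 1) → (7, 0)

Answer: 7, 0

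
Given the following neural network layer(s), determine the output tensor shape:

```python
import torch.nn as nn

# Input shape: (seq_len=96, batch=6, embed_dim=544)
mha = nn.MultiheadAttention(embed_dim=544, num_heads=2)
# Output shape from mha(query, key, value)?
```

Input: (96, 6, 544) -> Output: (96, 6, 544)

Answer: (96, 6, 544)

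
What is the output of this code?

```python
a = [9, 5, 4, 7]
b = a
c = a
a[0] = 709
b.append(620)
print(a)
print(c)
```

Key concept: multiple aliases.
Step by step:
`a = [9, 5, 4, 7]` → a = [9, 5, 4, 7]
`b = a` → b = [9, 5, 4, 7] (same object as a)
`c = a` → c = [9, 5, 4, 7] (same object as a, b)
`a[0] = 709` → a = [709, 5, 4, 7] (same object as b, c); b = [709, 5, 4, 7] (same object as a, c); c = [709, 5, 4, 7] (same object as a, b)
`b.append(620)` → a = [709, 5, 4, 7, 620] (same object as b, c); b = [709, 5, 4, 7, 620] (same object as a, c); c = [709, 5, 4, 7, 620] (same object as a, b)
`print(a)` → prints [709, 5, 4, 7, 620]
`print(c)` → prints [709, 5, 4, 7, 620]

Answer:
[709, 5, 4, 7, 620]
[709, 5, 4, 7, 620]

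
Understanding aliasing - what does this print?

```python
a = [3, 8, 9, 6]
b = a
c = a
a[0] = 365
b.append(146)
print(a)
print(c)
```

Key concept: multiple aliases.
Step by step:
`a = [3, 8, 9, 6]` → a = [3, 8, 9, 6]
`b = a` → b = [3, 8, 9, 6] (same object as a)
`c = a` → c = [3, 8, 9, 6] (same object as a, b)
`a[0] = 365` → a = [365, 8, 9, 6] (same object as b, c); b = [365, 8, 9, 6] (same object as a, c); c = [365, 8, 9, 6] (same object as a, b)
`b.append(146)` → a = [365, 8, 9, 6, 146] (same object as b, c); b = [365, 8, 9, 6, 146] (same object as a, c); c = [365, 8, 9, 6, 146] (same object as a, b)
`print(a)` → prints [365, 8, 9, 6, 146]
`print(c)` → prints [365, 8, 9, 6, 146]

Answer:
[365, 8, 9, 6, 146]
[365, 8, 9, 6, 146]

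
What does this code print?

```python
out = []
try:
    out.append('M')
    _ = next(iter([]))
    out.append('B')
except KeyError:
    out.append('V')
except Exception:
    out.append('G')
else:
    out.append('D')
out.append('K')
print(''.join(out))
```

Execution trace: 'M' (try body) → 'G' (except Exception) → 'K' (after the try/except). Output: MGK

Answer: MGK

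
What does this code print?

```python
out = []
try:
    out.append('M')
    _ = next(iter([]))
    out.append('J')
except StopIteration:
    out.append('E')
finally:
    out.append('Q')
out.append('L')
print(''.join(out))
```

Execution trace: 'M' (try body) → 'E' (except StopIteration) → 'Q' (finally) → 'L' (after the try/except). Output: MEQL

Answer: MEQL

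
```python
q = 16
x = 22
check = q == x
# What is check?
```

Trace:
`q = 16` → q = 16
`x = 22` → x = 22
`check = q == x` → check = False
So check = False

Answer: False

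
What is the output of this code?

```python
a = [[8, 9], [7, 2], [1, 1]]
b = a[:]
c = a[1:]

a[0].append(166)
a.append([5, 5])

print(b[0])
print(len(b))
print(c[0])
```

Key concept: slice with nested mutation.
Step by step:
`a = [[8, 9], [7, 2], [1, 1]]` → a = [[8, 9], [7, 2], [1, 1]]
`b = a[:]` → b = [[8, 9], [7, 2], [1, 1]]
`c = a[1:]` → c = [[7, 2], [1, 1]]
`a[0].append(166)` → a = [[8, 9, 166], [7, 2], [1, 1]]; b = [[8, 9, 166], [7, 2], [1, 1]]
`a.append([5, 5])` → a = [[8, 9, 166], [7, 2], [1, 1], [5, 5]]
`print(b[0])` → prints [8, 9, 166]
`print(len(b))` → prints 3
`print(c[0])` → prints [7, 2]

Answer:
[8, 9, 166]
3
[7, 2]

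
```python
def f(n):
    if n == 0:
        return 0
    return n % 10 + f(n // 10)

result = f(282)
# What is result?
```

Sum of digits of 282: 2 + 8 + 2 = 12

Answer: 12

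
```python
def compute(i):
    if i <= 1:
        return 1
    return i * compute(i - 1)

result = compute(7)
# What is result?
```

compute(7) = 7 * 6 * 5 * 4 * 3 * 2 * 1 = 5040

Answer: 5040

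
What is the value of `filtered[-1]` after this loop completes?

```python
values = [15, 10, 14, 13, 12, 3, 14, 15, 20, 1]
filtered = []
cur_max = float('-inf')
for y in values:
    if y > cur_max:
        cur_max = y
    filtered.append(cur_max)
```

Running max ends at 20
`filtered` takes the values: [] → [15] → [15, 15] → [15, 15, 15] → [15, 15, 15, 15] → [15, 15, 15, 15, 15] → [15, 15, 15, 15, 15, 15] → [15, 15, 15, 15, 15, 15, 15] → [15, 15, 15, 15, 15, 15, 15, 15] → [15, 15, 15, 15, 15, 15, 15, 15, 20] → [15, 15, 15, 15, 15, 15, 15, 15, 20, 20]
So `filtered[-1]` = 20

Answer: 20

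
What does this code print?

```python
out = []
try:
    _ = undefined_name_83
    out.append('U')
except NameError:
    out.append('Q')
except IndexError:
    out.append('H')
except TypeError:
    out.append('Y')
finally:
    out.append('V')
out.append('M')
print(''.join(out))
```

Execution trace: 'Q' (except NameError) → 'V' (finally) → 'M' (after the try/except). Output: QVM

Answer: QVM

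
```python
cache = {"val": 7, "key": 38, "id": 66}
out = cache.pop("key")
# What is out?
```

Trace:
`cache = {"val": 7, "key": 38, "id": 66}` → cache = {'val': 7, 'key': 38, 'id': 66}
`out = cache.pop("key")` → cache = {'val': 7, 'id': 66}; out = 38
So out = 38

Answer: 38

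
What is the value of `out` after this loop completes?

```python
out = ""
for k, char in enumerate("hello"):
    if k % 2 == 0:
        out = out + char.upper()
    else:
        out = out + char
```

Uppercase even positions in 'hello'
`out` takes the values: "" → "H" → "He" → "HeL" → "HeLl" → "HeLlO"

Answer: "HeLlO"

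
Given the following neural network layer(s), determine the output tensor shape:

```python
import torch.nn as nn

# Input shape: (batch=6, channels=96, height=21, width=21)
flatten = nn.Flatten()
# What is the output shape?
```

Input: (6, 96, 21, 21) -> Output: (6, 42336)

Answer: (6, 42336)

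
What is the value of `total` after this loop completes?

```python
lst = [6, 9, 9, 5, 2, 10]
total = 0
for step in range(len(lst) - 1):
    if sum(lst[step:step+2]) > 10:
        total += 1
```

Count windows with sum > 10
`total` takes the values: 0 → 1 → 2 → 3 → 4

Answer: 4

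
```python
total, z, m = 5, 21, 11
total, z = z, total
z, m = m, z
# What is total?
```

Trace:
`total, z, m = 5, 21, 11` → total = 5; z = 21; m = 11
`total, z = z, total` → total = 21; z = 5
`z, m = m, z` → z = 11; m = 5
So total = 21

Answer: 21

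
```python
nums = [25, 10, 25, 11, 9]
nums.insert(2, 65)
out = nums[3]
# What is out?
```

Trace:
`nums = [25, 10, 25, 11, 9]` → nums = [25, 10, 25, 11, 9]
`nums.insert(2, 65)` → nums = [25, 10, 65, 25, 11, 9]
`out = nums[3]` → out = 25
So out = 25

Answer: 25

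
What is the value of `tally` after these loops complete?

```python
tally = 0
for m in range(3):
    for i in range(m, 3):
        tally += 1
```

Upper triangle: 3 + 2 + ... + 1
`tally` takes the values: 0 → 1 → 2 → 3 → 4 → 5 → 6

Answer: 6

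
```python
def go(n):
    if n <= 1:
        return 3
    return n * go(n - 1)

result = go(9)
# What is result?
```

go(9) = 9 * 8 * 7 * 6 * 5 * 4 * 3 * 2 * 3 = 1088640

Answer: 1088640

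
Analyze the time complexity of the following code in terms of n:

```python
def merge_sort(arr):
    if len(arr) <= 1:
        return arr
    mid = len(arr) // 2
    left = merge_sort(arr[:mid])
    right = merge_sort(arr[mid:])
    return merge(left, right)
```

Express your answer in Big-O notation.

This is Merge sort. Time complexity: O(n log n).

Answer: O(n log n)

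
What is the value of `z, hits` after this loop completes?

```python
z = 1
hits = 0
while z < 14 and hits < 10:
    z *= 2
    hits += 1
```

Double until >= 14 or 10 iterations
`z, hits` takes the values: (1, 0) → (2, 0) → (2, 1) → (4, 1) → (4, 2) → (8, 2) → (8, 3) → (16, 3) → (16, 4)

Answer: 16, 4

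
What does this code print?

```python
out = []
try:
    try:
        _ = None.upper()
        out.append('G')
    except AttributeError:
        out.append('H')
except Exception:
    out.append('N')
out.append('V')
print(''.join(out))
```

Execution trace: 'H' (inner except AttributeError) → 'V' (after the try/except). Output: HV

Answer: HV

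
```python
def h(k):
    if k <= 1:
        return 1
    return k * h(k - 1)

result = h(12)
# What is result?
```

h(12) = 12 * 11 * 10 * 9 * 8 * 7 * 6 * 5 * 4 * 3 * 2 * 1 = 479001600

Answer: 479001600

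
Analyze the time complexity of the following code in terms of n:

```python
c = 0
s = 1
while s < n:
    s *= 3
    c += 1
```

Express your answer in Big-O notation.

Each loop level contributes: log n. Multiplying the contributions gives O(log n).

Answer: O(log n)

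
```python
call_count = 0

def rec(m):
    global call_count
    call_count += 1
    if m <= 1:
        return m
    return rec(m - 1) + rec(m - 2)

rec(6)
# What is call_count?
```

Calls(m) = 1 + Calls(m-1) + Calls(m-2); Calls(0)=Calls(1)=1. For m=6 this gives 25.

Answer: 25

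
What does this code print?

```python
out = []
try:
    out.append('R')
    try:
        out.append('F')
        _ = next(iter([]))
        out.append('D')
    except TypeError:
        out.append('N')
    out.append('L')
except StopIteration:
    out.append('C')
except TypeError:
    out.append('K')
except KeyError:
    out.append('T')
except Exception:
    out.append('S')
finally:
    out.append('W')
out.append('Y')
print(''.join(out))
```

Execution trace: 'R' (try body) → 'F' (inner try body) → 'C' (except StopIteration) → 'W' (finally) → 'Y' (after the try/except). Output: RFCWY

Answer: RFCWY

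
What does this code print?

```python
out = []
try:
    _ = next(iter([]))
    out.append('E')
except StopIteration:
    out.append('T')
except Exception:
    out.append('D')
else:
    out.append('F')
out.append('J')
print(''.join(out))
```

Execution trace: 'T' (except StopIteration) → 'J' (after the try/except). Output: TJ

Answer: TJ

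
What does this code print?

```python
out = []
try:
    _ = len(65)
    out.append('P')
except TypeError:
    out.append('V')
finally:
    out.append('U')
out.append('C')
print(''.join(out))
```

Execution trace: 'V' (except TypeError) → 'U' (finally) → 'C' (after the try/except). Output: VUC

Answer: VUC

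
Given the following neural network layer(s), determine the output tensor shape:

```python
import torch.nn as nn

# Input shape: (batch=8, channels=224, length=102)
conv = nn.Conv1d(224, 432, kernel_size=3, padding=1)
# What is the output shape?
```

Input: (8, 224, 102) -> Output: (8, 432, 102)

Answer: (8, 432, 102)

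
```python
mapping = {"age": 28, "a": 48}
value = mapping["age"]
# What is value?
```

Trace:
`mapping = {"age": 28, "a": 48}` → mapping = {'age': 28, 'a': 48}
`value = mapping["age"]` → value = 28
So value = 28

Answer: 28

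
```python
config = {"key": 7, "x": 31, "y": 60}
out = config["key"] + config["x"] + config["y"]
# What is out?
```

Trace:
`config = {"key": 7, "x": 31, "y": 60}` → config = {'key': 7, 'x': 31, 'y': 60}
`out = config["key"] + config["x"] + config["y"]` → out = 98
So out = 98

Answer: 98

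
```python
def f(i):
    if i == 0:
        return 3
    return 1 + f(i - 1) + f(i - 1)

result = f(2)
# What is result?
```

f(i) = 1 + 2·f(i-1), f(0)=3. Closed form: (3+1)·2^2 - 1 = 15.

Answer: 15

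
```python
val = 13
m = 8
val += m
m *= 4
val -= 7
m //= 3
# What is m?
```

Trace:
`val = 13` → val = 13
`m = 8` → m = 8
`val += m` → val = 21
`m *= 4` → m = 32
`val -= 7` → val = 14
`m //= 3` → m = 10
So m = 10

Answer: 10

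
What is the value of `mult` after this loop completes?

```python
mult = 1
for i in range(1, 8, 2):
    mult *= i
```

Product of 1, 3, 5, ... up to 7
`mult` takes the values: 1 → 3 → 15 → 105

Answer: 105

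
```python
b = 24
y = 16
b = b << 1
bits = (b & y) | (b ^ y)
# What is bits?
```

Trace:
`b = 24` → b = 24
`y = 16` → y = 16
`b = b << 1` → b = 48
`bits = (b & y) | (b ^ y)` → bits = 48
So bits = 48

Answer: 48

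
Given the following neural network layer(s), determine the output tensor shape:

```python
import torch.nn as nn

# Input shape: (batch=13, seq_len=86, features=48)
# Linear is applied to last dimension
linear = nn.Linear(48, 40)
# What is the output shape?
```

Input: (13, 86, 48) -> Output: (13, 86, 40)

Answer: (13, 86, 40)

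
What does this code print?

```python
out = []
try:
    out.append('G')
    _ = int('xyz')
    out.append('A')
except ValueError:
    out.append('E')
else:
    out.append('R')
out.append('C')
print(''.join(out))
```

Execution trace: 'G' (try body) → 'E' (except ValueError) → 'C' (after the try/except). Output: GEC

Answer: GEC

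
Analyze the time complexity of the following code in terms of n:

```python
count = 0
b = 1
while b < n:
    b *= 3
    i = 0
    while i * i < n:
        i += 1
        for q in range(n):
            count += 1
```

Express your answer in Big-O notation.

Each loop level contributes: log n × √n × n. Multiplying the contributions gives O(n√n log n).

Answer: O(n√n log n)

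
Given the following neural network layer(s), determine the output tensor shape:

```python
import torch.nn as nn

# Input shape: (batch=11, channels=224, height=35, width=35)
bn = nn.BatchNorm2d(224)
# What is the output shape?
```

Input: (11, 224, 35, 35) -> Output: (11, 224, 35, 35)

Answer: (11, 224, 35, 35)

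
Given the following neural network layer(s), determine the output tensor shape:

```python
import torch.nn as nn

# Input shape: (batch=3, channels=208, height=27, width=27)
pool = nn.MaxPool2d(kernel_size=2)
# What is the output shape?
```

Input: (3, 208, 27, 27) -> Output: (3, 208, 13, 13)

Answer: (3, 208, 13, 13)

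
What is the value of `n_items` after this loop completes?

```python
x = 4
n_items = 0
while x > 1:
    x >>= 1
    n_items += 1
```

Count right shifts until 1
`n_items` takes the values: 0 → 1 → 2

Answer: 2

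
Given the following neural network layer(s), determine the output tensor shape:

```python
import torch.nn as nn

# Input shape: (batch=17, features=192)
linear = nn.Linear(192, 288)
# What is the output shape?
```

Input: (17, 192) -> Output: (17, 288)

Answer: (17, 288)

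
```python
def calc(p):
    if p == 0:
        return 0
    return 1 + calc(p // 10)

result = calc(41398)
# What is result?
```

Count of digits of 41398: 5

Answer: 5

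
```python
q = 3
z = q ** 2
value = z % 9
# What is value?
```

Trace:
`q = 3` → q = 3
`z = q ** 2` → z = 9
`value = z % 9` → value = 0
So value = 0

Answer: 0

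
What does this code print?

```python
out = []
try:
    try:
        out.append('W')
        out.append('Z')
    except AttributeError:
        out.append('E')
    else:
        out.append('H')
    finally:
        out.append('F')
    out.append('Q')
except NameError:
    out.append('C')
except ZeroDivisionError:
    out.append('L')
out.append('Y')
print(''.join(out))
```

Execution trace: 'W' (inner try body) → 'Z' (inner try body, no exception) → 'H' (inner else) → 'F' (inner finally) → 'Q' (try body, no exception) → 'Y' (after the try/except). Output: WZHFQY

Answer: WZHFQY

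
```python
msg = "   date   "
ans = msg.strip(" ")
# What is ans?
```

Trace:
`msg = "   date   "` → msg = '   date   '
`ans = msg.strip(" ")` → ans = 'date'
So ans = 'date'

Answer: 'date'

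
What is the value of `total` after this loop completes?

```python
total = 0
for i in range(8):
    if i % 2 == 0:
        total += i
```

Sum of even numbers 0 to 7
`total` takes the values: 0 → 2 → 6 → 12

Answer: 12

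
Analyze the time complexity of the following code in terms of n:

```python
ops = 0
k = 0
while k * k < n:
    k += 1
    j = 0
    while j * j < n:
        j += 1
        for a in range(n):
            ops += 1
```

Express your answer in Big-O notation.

Each loop level contributes: √n × √n × n. Multiplying the contributions gives O(n^2).

Answer: O(n^2)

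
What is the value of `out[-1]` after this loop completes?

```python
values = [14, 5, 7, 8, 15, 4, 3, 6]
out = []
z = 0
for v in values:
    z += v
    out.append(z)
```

Cumulative sum ends at 62
`out` takes the values: [] → [14] → [14, 19] → [14, 19, 26] → [14, 19, 26, 34] → [14, 19, 26, 34, 49] → [14, 19, 26, 34, 49, 53] → [14, 19, 26, 34, 49, 53, 56] → [14, 19, 26, 34, 49, 53, 56, 62]
So `out[-1]` = 62

Answer: 62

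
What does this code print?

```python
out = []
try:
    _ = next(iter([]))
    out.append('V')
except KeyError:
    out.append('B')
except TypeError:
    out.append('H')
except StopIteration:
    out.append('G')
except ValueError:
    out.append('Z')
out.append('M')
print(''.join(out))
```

Execution trace: 'G' (except StopIteration) → 'M' (after the try/except). Output: GM

Answer: GM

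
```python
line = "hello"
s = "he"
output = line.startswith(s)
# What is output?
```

Trace:
`line = "hello"` → line = 'hello'
`s = "he"` → s = 'he'
`output = line.startswith(s)` → output = True
So output = True

Answer: True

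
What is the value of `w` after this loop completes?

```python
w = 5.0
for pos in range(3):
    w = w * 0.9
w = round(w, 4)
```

Exponential decay: 5.0 * 0.9^3
`w` takes the values: 5.0 → 4.5 → 4.05 → 3.645

Answer: 3.645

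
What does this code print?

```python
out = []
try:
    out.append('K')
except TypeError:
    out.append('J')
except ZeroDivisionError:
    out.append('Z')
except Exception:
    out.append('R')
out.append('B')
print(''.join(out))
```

Execution trace: 'K' (try body, no exception) → 'B' (after the try/except). Output: KB

Answer: KB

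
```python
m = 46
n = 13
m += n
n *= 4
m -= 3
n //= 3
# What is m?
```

Trace:
`m = 46` → m = 46
`n = 13` → n = 13
`m += n` → m = 59
`n *= 4` → n = 52
`m -= 3` → m = 56
`n //= 3` → n = 17
So m = 56

Answer: 56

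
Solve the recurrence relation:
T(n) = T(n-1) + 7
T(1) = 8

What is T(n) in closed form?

Unrolling: T(n) = T(1) + 7·(n-1) = 8 + 7(n-1) = 7n + 1.

Answer: T(n) = 7n + 1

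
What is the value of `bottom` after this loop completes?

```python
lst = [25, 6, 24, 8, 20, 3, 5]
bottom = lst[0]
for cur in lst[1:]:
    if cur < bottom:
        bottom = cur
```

Minimum of [25, 6, 24, 8, 20, 3, 5]
`bottom` takes the values: 25 → 6 → 3

Answer: 3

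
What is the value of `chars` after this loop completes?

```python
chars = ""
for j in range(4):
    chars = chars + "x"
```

Repeat 'x' 4 times
`chars` takes the values: "" → "x" → "xx" → "xxx" → "xxxx"

Answer: "xxxx"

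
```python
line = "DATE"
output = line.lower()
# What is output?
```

Trace:
`line = "DATE"` → line = 'DATE'
`output = line.lower()` → output = 'date'
So output = 'date'

Answer: 'date'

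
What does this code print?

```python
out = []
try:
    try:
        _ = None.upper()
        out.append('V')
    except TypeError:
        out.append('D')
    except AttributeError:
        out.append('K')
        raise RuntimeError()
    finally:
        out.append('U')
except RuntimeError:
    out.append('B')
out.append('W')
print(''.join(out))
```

Execution trace: 'K' (inner except AttributeError) → 'U' (inner finally) → 'B' (outer except RuntimeError) → 'W' (after the try/except). Output: KUBW

Answer: KUBW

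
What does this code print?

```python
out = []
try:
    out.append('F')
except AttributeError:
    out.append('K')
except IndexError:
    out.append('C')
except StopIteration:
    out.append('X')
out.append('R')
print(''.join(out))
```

Execution trace: 'F' (try body, no exception) → 'R' (after the try/except). Output: FR

Answer: FR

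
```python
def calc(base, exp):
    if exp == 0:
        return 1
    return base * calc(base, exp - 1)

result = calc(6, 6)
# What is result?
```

calc(6, 6) = 6 * 6 * 6 * 6 * 6 * 6 = 46656

Answer: 46656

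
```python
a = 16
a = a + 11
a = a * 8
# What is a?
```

Trace:
`a = 16` → a = 16
`a = a + 11` → a = 27
`a = a * 8` → a = 216
So a = 216

Answer: 216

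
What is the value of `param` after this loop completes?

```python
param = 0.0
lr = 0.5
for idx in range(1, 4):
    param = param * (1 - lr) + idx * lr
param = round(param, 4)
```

Moving average with lr=0.5
`param` takes the values: 0.0 → 0.5 → 1.25 → 2.125

Answer: 2.125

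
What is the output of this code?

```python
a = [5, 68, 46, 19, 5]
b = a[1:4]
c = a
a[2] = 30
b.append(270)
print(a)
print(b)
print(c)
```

Key concept: slice vs alias.
Step by step:
`a = [5, 68, 46, 19, 5]` → a = [5, 68, 46, 19, 5]
`b = a[1:4]` → b = [68, 46, 19]
`c = a` → c = [5, 68, 46, 19, 5] (same object as a)
`a[2] = 30` → a = [5, 68, 30, 19, 5] (same object as c); c = [5, 68, 30, 19, 5] (same object as a)
`b.append(270)` → b = [68, 46, 19, 270]
`print(a)` → prints [5, 68, 30, 19, 5]
`print(b)` → prints [68, 46, 19, 270]
`print(c)` → prints [5, 68, 30, 19, 5]

Answer:
[5, 68, 30, 19, 5]
[68, 46, 19, 270]
[5, 68, 30, 19, 5]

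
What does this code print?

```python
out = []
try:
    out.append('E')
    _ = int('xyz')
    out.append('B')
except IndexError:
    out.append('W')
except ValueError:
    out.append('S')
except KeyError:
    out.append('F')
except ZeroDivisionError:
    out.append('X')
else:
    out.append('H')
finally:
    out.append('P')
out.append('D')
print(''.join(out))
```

Execution trace: 'E' (try body) → 'S' (except ValueError) → 'P' (finally) → 'D' (after the try/except). Output: ESPD

Answer: ESPD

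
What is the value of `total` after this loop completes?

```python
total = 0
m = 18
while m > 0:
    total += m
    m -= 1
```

Sum 18 down to 1
`total` takes the values: 0 → 18 → 35 → 51 → 66 → 80 → 93 → 105 → 116 → 126 → 135 → 143 → 150 → 156 → 161 → 165 → 168 → 170 → 171

Answer: 171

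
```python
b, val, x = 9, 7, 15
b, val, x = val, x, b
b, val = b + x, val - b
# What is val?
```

Trace:
`b, val, x = 9, 7, 15` → b = 9; val = 7; x = 15
`b, val, x = val, x, b` → b = 7; val = 15; x = 9
`b, val = b + x, val - b` → b = 16; val = 8
So val = 8

Answer: 8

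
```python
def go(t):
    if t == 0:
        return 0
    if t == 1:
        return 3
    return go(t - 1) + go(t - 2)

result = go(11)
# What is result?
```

Build up from base cases: go(0)=0, go(1)=3, go(2)=3, go(3)=6, go(4)=9, go(5)=15, go(6)=24, ..., go(11)=267

Answer: 267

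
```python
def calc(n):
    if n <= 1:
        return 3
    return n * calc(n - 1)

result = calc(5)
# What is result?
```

calc(5) = 5 * 4 * 3 * 2 * 3 = 360

Answer: 360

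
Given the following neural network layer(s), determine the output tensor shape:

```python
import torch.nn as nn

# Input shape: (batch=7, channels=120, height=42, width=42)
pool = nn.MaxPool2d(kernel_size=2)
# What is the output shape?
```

Input: (7, 120, 42, 42) -> Output: (7, 120, 21, 21)

Answer: (7, 120, 21, 21)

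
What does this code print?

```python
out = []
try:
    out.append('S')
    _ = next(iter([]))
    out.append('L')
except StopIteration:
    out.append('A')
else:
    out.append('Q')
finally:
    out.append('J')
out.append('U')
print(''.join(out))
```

Execution trace: 'S' (try body) → 'A' (except StopIteration) → 'J' (finally) → 'U' (after the try/except). Output: SAJU

Answer: SAJU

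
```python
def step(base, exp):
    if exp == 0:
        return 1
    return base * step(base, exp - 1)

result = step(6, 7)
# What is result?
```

step(6, 7) = 6 * 6 * 6 * 6 * 6 * 6 * 6 = 279936

Answer: 279936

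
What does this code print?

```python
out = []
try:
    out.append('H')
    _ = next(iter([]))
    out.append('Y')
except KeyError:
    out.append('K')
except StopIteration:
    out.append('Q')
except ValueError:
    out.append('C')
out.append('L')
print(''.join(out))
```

Execution trace: 'H' (try body) → 'Q' (except StopIteration) → 'L' (after the try/except). Output: HQL

Answer: HQL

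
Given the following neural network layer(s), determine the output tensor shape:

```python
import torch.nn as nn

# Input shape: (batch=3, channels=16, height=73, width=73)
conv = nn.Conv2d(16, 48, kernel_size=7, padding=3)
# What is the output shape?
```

Input: (3, 16, 73, 73) -> Output: (3, 48, 73, 73)

Answer: (3, 48, 73, 73)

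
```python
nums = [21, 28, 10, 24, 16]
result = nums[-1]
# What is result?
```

Trace:
`nums = [21, 28, 10, 24, 16]` → nums = [21, 28, 10, 24, 16]
`result = nums[-1]` → result = 16
So result = 16

Answer: 16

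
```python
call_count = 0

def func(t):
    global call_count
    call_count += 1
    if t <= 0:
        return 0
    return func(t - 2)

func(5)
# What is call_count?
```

Linear recursion stepping by 2: 4 calls from t=5 down to ≤0.

Answer: 4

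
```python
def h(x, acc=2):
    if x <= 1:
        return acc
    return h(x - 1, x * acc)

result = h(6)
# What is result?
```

Accumulator trace (n, acc): (6, 2) -> (5, 12) -> (4, 60) -> (3, 240) -> (2, 720) -> (1, 1440) -> return 1440

Answer: 1440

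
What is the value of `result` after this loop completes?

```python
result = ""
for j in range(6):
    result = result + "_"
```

Repeat '_' 6 times
`result` takes the values: "" → "_" → "__" → "___" → "____" → "_____" → "______"

Answer: "______"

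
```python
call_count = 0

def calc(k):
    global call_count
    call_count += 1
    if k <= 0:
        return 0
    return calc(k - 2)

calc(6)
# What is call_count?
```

Linear recursion stepping by 2: 4 calls from k=6 down to ≤0.

Answer: 4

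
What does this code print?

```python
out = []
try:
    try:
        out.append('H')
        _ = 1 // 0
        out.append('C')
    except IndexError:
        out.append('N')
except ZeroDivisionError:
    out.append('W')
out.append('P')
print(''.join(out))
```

Execution trace: 'H' (try body) → 'W' (outer except ZeroDivisionError) → 'P' (after the try/except). Output: HWP

Answer: HWP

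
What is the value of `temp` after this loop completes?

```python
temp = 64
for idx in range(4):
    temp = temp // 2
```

Halve 4 times: 64 // 2^4 = 4
`temp` takes the values: 64 → 32 → 16 → 8 → 4

Answer: 4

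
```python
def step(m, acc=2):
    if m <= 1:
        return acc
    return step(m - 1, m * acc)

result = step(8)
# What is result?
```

Accumulator trace (n, acc): (8, 2) -> (7, 16) -> (6, 112) -> (5, 672) -> (4, 3360) -> (3, 13440) -> (2, 40320) -> (1, 80640) -> return 80640

Answer: 80640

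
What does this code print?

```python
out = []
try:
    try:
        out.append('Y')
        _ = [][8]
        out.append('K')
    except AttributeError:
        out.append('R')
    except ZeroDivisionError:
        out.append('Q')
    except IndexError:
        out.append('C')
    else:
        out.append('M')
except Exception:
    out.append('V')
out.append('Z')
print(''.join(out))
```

Execution trace: 'Y' (inner try body) → 'C' (inner except IndexError) → 'Z' (after the try/except). Output: YCZ

Answer: YCZ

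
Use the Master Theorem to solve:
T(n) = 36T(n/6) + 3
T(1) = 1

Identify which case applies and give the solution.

a=36, b=6, f(n)=3. log_6(36) = 2. Since c=0 < 2, Case 1 applies: T(n) = Θ(n^log_b(a)) = O(n^2).

Answer: O(n^2) - Case 1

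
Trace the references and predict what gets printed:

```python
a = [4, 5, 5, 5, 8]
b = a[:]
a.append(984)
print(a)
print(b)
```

Key concept: slice [:] creates copy.
Step by step:
`a = [4, 5, 5, 5, 8]` → a = [4, 5, 5, 5, 8]
`b = a[:]` → b = [4, 5, 5, 5, 8]
`a.append(984)` → a = [4, 5, 5, 5, 8, 984]
`print(a)` → prints [4, 5, 5, 5, 8, 984]
`print(b)` → prints [4, 5, 5, 5, 8]

Answer:
[4, 5, 5, 5, 8, 984]
[4, 5, 5, 5, 8]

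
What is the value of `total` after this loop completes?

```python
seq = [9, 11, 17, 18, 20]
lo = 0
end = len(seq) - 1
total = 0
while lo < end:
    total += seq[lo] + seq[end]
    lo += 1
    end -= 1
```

Sum of pairs from ends
`total` takes the values: 0 → 29 → 58

Answer: 58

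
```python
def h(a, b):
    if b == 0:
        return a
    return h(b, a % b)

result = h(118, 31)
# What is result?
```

h(118, 31) -> h(31, 25) -> h(25, 6) -> h(6, 1) -> h(1, 0) -> 1

Answer: 1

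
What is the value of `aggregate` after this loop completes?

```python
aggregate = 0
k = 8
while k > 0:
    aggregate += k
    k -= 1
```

Sum 8 down to 1
`aggregate` takes the values: 0 → 8 → 15 → 21 → 26 → 30 → 33 → 35 → 36

Answer: 36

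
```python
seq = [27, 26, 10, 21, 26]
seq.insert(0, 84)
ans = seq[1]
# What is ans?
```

Trace:
`seq = [27, 26, 10, 21, 26]` → seq = [27, 26, 10, 21, 26]
`seq.insert(0, 84)` → seq = [84, 27, 26, 10, 21, 26]
`ans = seq[1]` → ans = 27
So ans = 27

Answer: 27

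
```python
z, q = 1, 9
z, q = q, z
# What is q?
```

Trace:
`z, q = 1, 9` → z = 1; q = 9
`z, q = q, z` → z = 9; q = 1
So q = 1

Answer: 1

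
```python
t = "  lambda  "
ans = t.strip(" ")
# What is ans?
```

Trace:
`t = "  lambda  "` → t = '  lambda  '
`ans = t.strip(" ")` → ans = 'lambda'
So ans = 'lambda'

Answer: 'lambda'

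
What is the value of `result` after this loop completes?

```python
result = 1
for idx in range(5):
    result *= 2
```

2^5 = 32
`result` takes the values: 1 → 2 → 4 → 8 → 16 → 32

Answer: 32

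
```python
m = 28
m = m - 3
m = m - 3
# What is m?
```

Trace:
`m = 28` → m = 28
`m = m - 3` → m = 25
`m = m - 3` → m = 22
So m = 22

Answer: 22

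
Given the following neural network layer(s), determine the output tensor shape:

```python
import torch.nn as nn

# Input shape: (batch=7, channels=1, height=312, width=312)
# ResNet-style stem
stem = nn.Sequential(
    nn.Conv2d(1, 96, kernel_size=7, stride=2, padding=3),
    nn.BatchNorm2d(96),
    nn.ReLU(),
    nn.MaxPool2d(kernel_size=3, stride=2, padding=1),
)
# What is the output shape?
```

Input: (7, 1, 312, 312) -> after Conv2d 7x7 stride=2: (7, 96, 156, 156) -> Output: (7, 96, 78, 78)

Answer: (7, 96, 78, 78)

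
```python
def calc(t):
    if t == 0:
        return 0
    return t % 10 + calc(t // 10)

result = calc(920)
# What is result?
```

Sum of digits of 920: 0 + 2 + 9 = 11

Answer: 11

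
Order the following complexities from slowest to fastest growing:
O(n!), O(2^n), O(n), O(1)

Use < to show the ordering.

Ordered by growth rate: O(1) < O(n) < O(2^n) < O(n!)

Answer: O(1) < O(n) < O(2^n) < O(n!)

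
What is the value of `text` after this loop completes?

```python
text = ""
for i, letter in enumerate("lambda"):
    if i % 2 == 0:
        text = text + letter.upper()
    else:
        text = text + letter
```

Uppercase even positions in 'lambda'
`text` takes the values: "" → "L" → "La" → "LaM" → "LaMb" → "LaMbD" → "LaMbDa"

Answer: "LaMbDa"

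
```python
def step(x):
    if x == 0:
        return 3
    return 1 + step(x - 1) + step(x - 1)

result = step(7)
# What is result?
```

step(x) = 1 + 2·step(x-1), step(0)=3. Closed form: (3+1)·2^7 - 1 = 511.

Answer: 511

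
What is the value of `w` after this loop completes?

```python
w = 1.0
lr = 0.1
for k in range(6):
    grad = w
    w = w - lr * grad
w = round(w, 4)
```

Gradient descent: w = 1.0 * (1 - 0.1)^6
`w` takes the values: 1.0 → 0.9 → 0.81 → 0.729 → 0.6561 → 0.59049 → 0.531441 → 0.5314

Answer: 0.5314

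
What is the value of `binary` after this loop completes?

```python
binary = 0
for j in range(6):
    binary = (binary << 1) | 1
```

Build 6 consecutive 1-bits: 0b111111
`binary` takes the values: 0 → 1 → 3 → 7 → 15 → 31 → 63

Answer: 63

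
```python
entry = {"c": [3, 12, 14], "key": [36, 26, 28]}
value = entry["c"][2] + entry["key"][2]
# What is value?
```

Trace:
`entry = {"c": [3, 12, 14], "key": [36, 26, 28]}` → entry = {'c': [3, 12, 14], 'key': [36, 26, 28]}
`value = entry["c"][2] + entry["key"][2]` → value = 42
So value = 42

Answer: 42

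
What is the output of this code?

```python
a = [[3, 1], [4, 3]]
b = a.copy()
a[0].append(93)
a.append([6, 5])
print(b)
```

Key concept: shallow copy with nested lists.
Step by step:
`a = [[3, 1], [4, 3]]` → a = [[3, 1], [4, 3]]
`b = a.copy()` → b = [[3, 1], [4, 3]]
`a[0].append(93)` → a = [[3, 1, 93], [4, 3]]; b = [[3, 1, 93], [4, 3]]
`a.append([6, 5])` → a = [[3, 1, 93], [4, 3], [6, 5]]
`print(b)` → prints [[3, 1, 93], [4, 3]]

Answer: [[3, 1, 93], [4, 3]]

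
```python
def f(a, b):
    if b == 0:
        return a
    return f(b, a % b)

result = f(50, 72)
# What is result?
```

f(50, 72) -> f(72, 50) -> f(50, 22) -> f(22, 6) -> f(6, 4) -> f(4, 2) -> f(2, 0) -> 2

Answer: 2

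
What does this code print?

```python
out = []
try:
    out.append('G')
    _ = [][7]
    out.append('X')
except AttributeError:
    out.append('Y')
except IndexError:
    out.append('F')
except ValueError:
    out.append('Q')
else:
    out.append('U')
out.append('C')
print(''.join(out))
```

Execution trace: 'G' (try body) → 'F' (except IndexError) → 'C' (after the try/except). Output: GFC

Answer: GFC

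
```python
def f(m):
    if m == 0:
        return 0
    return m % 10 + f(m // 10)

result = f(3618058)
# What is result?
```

Sum of digits of 3618058: 8 + 5 + 0 + 8 + 1 + 6 + 3 = 31

Answer: 31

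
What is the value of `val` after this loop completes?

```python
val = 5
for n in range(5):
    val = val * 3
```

Multiply by 3, 5 times: 5 * 3^5 = 1215
`val` takes the values: 5 → 15 → 45 → 135 → 405 → 1215

Answer: 1215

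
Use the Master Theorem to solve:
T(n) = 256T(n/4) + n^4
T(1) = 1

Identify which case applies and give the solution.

a=256, b=4, f(n)=n^4. log_4(256) = 4. Since c=4 = 4, Case 2 applies: T(n) = Θ(n^log_b(a) · log n) = O(n^4 log n).

Answer: O(n^4 log n) - Case 2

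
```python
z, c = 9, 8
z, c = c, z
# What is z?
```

Trace:
`z, c = 9, 8` → z = 9; c = 8
`z, c = c, z` → z = 8; c = 9
So z = 8

Answer: 8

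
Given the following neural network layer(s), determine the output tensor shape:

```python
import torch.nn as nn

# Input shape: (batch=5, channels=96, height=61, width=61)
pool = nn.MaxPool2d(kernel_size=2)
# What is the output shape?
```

Input: (5, 96, 61, 61) -> Output: (5, 96, 30, 30)

Answer: (5, 96, 30, 30)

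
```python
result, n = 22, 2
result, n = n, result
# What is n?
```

Trace:
`result, n = 22, 2` → result = 22; n = 2
`result, n = n, result` → result = 2; n = 22
So n = 22

Answer: 22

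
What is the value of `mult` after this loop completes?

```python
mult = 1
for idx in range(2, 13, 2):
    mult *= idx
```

Product of even numbers 2 to 12
`mult` takes the values: 1 → 2 → 8 → 48 → 384 → 3840 → 46080

Answer: 46080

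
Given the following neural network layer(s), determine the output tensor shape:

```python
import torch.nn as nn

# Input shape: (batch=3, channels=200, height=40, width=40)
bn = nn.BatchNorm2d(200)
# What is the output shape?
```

Input: (3, 200, 40, 40) -> Output: (3, 200, 40, 40)

Answer: (3, 200, 40, 40)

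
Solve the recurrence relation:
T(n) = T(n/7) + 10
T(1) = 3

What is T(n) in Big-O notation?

Each step divides n by 7 and adds 10. After log_7(n) steps we reach T(1)=3. So T(n) = 10·log_7(n) + 3 = O(log n).

Answer: O(log n)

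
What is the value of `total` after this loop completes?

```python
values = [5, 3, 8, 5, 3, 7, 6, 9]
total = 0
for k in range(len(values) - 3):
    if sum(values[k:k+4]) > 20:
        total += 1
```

Count windows with sum > 20
`total` takes the values: 0 → 1 → 2 → 3 → 4

Answer: 4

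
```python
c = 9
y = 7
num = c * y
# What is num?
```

Trace:
`c = 9` → c = 9
`y = 7` → y = 7
`num = c * y` → num = 63
So num = 63

Answer: 63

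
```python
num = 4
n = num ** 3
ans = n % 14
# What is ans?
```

Trace:
`num = 4` → num = 4
`n = num ** 3` → n = 64
`ans = n % 14` → ans = 8
So ans = 8

Answer: 8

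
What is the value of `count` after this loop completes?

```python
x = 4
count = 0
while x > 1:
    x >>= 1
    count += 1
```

Count right shifts until 1
`count` takes the values: 0 → 1 → 2

Answer: 2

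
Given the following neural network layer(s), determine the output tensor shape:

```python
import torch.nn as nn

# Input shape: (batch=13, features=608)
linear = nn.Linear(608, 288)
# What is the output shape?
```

Input: (13, 608) -> Output: (13, 288)

Answer: (13, 288)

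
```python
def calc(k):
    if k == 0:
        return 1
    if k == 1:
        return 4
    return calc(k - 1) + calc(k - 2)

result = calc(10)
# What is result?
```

Build up from base cases: calc(0)=1, calc(1)=4, calc(2)=5, calc(3)=9, calc(4)=14, calc(5)=23, calc(6)=37, ..., calc(10)=254

Answer: 254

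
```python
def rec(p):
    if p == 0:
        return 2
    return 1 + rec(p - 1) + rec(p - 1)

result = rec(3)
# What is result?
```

rec(p) = 1 + 2·rec(p-1), rec(0)=2. Closed form: (2+1)·2^3 - 1 = 23.

Answer: 23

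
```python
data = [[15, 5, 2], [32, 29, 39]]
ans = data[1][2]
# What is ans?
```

Trace:
`data = [[15, 5, 2], [32, 29, 39]]` → data = [[15, 5, 2], [32, 29, 39]]
`ans = data[1][2]` → ans = 39
So ans = 39

Answer: 39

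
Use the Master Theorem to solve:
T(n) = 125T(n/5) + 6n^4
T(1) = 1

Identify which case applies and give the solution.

a=125, b=5, f(n)=6n^4. log_5(125) = 3. Since c=4 > 3 and the regularity condition holds (125(n/5)^4 = (125/5^4)n^4 with 125/5^4 < 1), Case 3 applies: T(n) = Θ(f(n)) = O(n^4).

Answer: O(n^4) - Case 3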